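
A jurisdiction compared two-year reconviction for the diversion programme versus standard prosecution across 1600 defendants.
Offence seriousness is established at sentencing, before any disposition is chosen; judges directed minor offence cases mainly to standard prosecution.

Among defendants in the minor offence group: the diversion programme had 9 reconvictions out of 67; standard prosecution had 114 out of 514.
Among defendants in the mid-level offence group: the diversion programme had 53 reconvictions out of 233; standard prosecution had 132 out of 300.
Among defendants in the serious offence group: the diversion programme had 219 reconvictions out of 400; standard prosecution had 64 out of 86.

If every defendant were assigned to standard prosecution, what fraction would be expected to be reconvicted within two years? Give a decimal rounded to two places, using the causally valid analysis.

0.45

Offence seriousness satisfies the back-door criterion: it is not a descendant of the disposition, and it blocks the spurious path from disposition to outcome. Adjusting for it (i.e., using the within-offence seriousness rates) gives the causal effect.
Standardising standard prosecution to the population offence seriousness mix: 0.363·114/514 + 0.333·132/300 + 0.304·64/86 = 0.453.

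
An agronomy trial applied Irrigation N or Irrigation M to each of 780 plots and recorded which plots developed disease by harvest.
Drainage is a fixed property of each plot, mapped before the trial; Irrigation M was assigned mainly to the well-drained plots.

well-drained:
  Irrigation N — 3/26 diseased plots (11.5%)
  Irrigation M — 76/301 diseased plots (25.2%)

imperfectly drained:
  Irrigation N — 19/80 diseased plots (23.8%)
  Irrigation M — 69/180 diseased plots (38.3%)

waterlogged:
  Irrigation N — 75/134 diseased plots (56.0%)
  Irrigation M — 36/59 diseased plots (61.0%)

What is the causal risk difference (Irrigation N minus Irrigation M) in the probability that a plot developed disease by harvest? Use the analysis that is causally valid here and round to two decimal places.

Within every field drainage level Irrigation N has the lower rate, yet pooled Irrigation M does — Simpson's reversal.
The imbalance in field drainage arose from how plots were allocated, not from anything the irrigation did; and field drainage independently affects the outcome. The pooled gap is confounded — condition on field drainage.
Adjusting over the population distribution of field drainage: 0.419·(0.115−0.252) + 0.333·(0.237−0.383) + 0.247·(0.560−0.610) = -0.119.

-0.12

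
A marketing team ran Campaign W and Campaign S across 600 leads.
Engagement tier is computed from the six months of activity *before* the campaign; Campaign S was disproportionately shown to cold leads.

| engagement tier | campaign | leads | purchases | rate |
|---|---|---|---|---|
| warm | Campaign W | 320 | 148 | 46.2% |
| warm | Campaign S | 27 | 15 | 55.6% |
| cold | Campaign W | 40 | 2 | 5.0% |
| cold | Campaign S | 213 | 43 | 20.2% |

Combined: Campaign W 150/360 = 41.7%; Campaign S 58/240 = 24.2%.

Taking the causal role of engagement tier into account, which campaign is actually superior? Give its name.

Campaign S

The imbalance in engagement tier arose from how leads were allocated, not from anything the campaign did; and engagement tier independently affects the outcome. The pooled gap is confounded — condition on engagement tier.
Within each level — warm: 46.2% vs 55.6%; cold: 5.0% vs 20.2% — Campaign S is higher every time.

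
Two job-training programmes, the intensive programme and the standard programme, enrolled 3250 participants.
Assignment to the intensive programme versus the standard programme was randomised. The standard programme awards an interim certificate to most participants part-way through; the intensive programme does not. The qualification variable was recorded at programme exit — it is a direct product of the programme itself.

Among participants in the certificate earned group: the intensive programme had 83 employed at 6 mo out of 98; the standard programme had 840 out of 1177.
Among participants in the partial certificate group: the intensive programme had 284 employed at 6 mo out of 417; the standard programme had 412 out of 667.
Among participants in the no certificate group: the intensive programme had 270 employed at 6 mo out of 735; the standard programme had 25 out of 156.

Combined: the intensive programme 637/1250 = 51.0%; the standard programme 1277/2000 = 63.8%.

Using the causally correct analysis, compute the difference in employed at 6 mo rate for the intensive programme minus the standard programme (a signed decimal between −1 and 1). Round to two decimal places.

-0.13

The qualification attained during the programme-specific comparison favours the intensive programme throughout, but the pooled figures favour the standard programme. The question is whether to condition on qualification attained during the programme.
The distribution of qualification attained during the programme is itself part of what the programme does — it is an intermediate outcome. Holding it fixed would remove that part of the effect; the total effect is the pooled difference.
The causal difference is the pooled difference: 0.510 − 0.638 = -0.129.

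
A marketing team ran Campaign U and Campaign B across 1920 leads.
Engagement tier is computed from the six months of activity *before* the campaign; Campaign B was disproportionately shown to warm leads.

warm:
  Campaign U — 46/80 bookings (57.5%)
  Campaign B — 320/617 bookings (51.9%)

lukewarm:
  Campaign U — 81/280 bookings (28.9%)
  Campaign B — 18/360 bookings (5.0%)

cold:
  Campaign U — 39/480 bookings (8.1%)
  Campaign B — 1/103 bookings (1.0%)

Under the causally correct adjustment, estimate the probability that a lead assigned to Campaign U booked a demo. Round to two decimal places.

0.33

The imbalance in engagement tier arose from how leads were allocated, not from anything the campaign did; and engagement tier independently affects the outcome. The pooled gap is confounded — condition on engagement tier.
Standardising Campaign U to the population engagement tier mix: 0.363·46/80 + 0.333·81/280 + 0.304·39/480 = 0.330.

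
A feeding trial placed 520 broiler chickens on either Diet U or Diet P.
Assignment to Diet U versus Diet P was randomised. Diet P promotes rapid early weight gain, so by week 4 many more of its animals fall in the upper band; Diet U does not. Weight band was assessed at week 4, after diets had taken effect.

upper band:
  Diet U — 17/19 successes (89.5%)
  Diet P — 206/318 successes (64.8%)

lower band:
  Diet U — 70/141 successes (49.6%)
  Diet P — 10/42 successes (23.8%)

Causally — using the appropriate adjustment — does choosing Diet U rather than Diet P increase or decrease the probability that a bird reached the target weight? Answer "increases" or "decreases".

The stratified and pooled comparisons disagree (Diet U wins within each week-4 weight band; Diet P wins overall), so the answer turns on the causal role of week-4 weight band.
Week-4 weight band here is a post-treatment variable shaped by the diet; conditioning on it would introduce bias rather than remove it. The overall comparison is the causal one.
Pooled: Diet U 54.4% vs Diet P 60.0%; Diet P is higher overall.

decreases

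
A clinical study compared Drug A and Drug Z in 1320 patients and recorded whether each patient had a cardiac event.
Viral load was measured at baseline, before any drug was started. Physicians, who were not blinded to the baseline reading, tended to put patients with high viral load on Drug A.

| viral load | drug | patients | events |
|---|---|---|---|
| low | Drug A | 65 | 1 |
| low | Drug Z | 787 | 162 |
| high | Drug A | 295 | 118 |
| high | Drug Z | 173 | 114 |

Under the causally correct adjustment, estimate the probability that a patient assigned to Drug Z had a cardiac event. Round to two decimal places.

Drug A is lower inside every viral load stratum but Drug Z is lower in aggregate. Whether to stratify depends on how viral load relates to the drug.
The imbalance in viral load arose from how patients were allocated, not from anything the drug did; and viral load independently affects the outcome. The pooled gap is confounded — condition on viral load.
Standardising Drug Z to the population viral load mix: 0.645·162/787 + 0.355·114/173 = 0.366.

0.37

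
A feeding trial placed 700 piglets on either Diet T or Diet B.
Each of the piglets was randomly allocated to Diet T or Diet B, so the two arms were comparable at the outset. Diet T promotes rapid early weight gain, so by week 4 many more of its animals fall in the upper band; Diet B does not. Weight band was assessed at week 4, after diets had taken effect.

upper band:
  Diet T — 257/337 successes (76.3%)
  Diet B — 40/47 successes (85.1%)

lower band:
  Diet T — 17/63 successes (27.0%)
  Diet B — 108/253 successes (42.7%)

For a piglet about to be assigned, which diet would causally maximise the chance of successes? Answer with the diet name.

Week-4 weight band is downstream of the diet. One should not condition on a consequence of treatment, so the overall rates are the right comparison.
Pooled: Diet T 68.5% vs Diet B 49.3%; Diet T is higher overall.

Diet T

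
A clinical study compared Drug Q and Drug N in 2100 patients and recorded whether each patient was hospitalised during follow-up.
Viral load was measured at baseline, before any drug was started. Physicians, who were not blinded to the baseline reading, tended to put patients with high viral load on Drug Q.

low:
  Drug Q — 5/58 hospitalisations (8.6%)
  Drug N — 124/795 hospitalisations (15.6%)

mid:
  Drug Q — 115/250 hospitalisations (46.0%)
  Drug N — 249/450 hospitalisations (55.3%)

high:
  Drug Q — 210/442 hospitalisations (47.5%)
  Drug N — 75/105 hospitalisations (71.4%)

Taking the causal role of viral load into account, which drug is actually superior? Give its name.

Drug Q

Drug Q is lower inside every viral load stratum but Drug N is lower in aggregate. Whether to stratify depends on how viral load relates to the drug.
Here viral load is a common cause — it drives both which drug a case falls under and the outcome. The crude comparison mixes populations; the stratum-specific rates are the causally relevant ones.
Within each level — low: 8.6% vs 15.6%; mid: 46.0% vs 55.3%; high: 47.5% vs 71.4% — Drug Q is lower every time.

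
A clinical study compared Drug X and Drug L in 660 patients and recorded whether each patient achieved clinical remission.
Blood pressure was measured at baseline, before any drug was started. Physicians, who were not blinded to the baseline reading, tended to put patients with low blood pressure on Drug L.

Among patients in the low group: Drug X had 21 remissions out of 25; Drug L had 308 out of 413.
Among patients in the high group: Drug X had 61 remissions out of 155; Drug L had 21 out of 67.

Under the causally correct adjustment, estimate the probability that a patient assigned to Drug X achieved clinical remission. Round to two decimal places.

Blood pressure satisfies the back-door criterion: it is not a descendant of the drug, and it blocks the spurious path from drug to outcome. Adjusting for it (i.e., using the within-blood pressure rates) gives the causal effect.
Standardising Drug X to the population blood pressure mix: 0.664·21/25 + 0.336·61/155 = 0.690.

0.69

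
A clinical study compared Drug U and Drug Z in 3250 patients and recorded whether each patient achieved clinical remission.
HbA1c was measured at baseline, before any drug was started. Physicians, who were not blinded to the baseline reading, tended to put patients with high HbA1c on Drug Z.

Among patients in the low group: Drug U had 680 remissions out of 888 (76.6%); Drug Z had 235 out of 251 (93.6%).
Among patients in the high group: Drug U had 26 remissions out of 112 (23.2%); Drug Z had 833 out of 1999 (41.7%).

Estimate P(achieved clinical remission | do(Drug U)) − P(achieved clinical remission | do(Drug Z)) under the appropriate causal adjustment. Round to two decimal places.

HbA1c satisfies the back-door criterion: it is not a descendant of the drug, and it blocks the spurious path from drug to outcome. Adjusting for it (i.e., using the within-HbA1c rates) gives the causal effect.
Adjusting over the population distribution of HbA1c: 0.350·(0.766−0.936) + 0.650·(0.232−0.417) = -0.180.

-0.18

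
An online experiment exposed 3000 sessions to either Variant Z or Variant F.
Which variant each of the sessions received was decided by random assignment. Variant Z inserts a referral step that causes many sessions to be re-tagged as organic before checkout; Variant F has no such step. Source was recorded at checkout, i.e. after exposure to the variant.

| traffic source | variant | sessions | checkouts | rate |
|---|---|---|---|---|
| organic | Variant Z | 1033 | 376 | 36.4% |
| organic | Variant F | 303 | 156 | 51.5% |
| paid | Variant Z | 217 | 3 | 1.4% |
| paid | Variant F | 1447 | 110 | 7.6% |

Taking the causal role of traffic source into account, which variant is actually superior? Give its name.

Traffic source is recorded after the variant and is itself shifted by it — it sits on the causal path from variant to outcome. Conditioning on a mediator would strip out part of the effect we want; the pooled comparison gives the total causal effect.
Pooled: Variant Z 30.3% vs Variant F 15.2%; Variant Z is higher overall.

Variant Z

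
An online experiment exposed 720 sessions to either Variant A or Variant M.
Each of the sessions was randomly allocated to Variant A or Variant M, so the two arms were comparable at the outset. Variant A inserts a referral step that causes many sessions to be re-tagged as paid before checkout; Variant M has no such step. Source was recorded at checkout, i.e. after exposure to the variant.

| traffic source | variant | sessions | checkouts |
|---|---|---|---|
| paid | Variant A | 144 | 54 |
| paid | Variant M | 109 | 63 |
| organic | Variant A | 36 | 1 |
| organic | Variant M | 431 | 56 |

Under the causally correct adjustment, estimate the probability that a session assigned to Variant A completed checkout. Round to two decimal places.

0.31

Traffic source is recorded after the variant and is itself shifted by it — it sits on the causal path from variant to outcome. Conditioning on a mediator would strip out part of the effect we want; the pooled comparison gives the total causal effect.
So P(outcome | do(Variant A)) is just the pooled rate for Variant A: 55/180 = 0.306.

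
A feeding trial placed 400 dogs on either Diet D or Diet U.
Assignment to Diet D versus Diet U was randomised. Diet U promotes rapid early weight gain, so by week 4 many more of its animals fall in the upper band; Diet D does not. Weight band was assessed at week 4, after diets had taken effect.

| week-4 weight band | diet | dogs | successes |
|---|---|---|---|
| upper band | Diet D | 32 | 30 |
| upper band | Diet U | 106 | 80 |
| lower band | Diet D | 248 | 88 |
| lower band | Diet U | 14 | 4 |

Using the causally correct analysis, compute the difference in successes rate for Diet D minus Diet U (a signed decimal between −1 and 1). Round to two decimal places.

Diet D is higher inside every week-4 weight band stratum but Diet U is higher in aggregate. Whether to stratify depends on how week-4 weight band relates to the diet.
Week-4 weight band is recorded after the diet and is itself shifted by it — it sits on the causal path from diet to outcome. Conditioning on a mediator would strip out part of the effect we want; the pooled comparison gives the total causal effect.
The causal difference is the pooled difference: 0.421 − 0.700 = -0.279.

-0.28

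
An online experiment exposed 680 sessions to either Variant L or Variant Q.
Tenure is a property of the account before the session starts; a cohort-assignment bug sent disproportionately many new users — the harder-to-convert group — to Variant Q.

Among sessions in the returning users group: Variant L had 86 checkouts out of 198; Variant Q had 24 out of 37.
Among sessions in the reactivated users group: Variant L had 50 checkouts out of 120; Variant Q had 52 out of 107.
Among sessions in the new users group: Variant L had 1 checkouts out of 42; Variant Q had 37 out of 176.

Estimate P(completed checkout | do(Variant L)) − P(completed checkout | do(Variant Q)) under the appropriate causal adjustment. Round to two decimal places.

The stratified and pooled comparisons disagree (Variant Q wins within each user tenure; Variant L wins overall), so the answer turns on the causal role of user tenure.
Nothing the variant does changes user tenure; the imbalance is an allocation artefact. With user tenure also predicting the outcome, the pooled figure is confounded, and the within-stratum comparison is the causal one.
Adjusting over the population distribution of user tenure: 0.346·(0.434−0.649) + 0.334·(0.417−0.486) + 0.321·(0.024−0.210) = -0.157.

-0.16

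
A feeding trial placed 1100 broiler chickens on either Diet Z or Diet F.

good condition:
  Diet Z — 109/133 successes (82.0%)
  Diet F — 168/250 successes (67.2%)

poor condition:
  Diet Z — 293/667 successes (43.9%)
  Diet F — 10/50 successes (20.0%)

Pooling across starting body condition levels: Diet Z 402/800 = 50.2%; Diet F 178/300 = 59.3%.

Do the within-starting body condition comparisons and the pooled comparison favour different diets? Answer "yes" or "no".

yes

Within each starting body condition level (good condition 82.0% vs 67.2%; poor condition 43.9% vs 20.0%), Diet Z has the higher rate every time. Pooled: 50.2% vs 59.3% — Diet F has the higher rate overall. The two comparisons disagree.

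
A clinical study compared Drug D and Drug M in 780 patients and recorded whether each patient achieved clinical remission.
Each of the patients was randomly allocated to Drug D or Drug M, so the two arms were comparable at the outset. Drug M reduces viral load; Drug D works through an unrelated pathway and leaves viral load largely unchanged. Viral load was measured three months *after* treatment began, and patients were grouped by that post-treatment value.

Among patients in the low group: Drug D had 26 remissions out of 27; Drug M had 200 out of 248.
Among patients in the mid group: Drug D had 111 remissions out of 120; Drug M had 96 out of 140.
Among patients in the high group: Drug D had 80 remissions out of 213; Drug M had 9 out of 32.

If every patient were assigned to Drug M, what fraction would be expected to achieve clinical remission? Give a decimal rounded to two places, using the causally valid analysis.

0.73

The viral load-specific comparison favours Drug D throughout, but the pooled figures favour Drug M. The question is whether to condition on viral load.
Viral load here is a post-treatment variable shaped by the drug; conditioning on it would introduce bias rather than remove it. The overall comparison is the causal one.
So P(outcome | do(Drug M)) is just the pooled rate for Drug M: 305/420 = 0.726.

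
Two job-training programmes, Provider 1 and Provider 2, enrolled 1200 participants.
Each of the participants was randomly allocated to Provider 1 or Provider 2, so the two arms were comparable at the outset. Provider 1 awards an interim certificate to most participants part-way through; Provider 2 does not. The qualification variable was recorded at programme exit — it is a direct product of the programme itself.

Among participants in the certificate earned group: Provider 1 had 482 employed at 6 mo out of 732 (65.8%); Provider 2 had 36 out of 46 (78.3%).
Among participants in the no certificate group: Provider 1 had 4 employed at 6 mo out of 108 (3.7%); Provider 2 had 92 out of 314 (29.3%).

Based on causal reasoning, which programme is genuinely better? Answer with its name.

Provider 1

Qualification attained during the programme lies on the pathway programme → qualification attained during the programme → outcome, so adjusting for it blocks the indirect effect. For the total causal effect of programme, use the unadjusted pooled rates.
Pooled: Provider 1 57.9% vs Provider 2 35.6%; Provider 1 is higher overall.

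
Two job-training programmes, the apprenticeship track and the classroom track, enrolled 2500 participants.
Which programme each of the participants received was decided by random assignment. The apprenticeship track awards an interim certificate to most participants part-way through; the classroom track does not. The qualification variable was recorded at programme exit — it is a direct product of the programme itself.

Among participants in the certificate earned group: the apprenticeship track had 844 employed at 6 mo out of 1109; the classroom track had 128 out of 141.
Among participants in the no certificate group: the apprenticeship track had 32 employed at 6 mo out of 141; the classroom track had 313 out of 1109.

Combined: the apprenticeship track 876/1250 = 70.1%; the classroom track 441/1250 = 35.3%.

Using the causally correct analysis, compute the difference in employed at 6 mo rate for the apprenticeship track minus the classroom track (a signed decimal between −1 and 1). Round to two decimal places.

the classroom track is higher inside every qualification attained during the programme stratum but the apprenticeship track is higher in aggregate. Whether to stratify depends on how qualification attained during the programme relates to the programme.
Stratifying would compare programmes among participants the programmes themselves sorted into qualification attained during the programme groups — a form of selection on an intermediate. The unconditioned pooled rates give the total causal effect.
The causal difference is the pooled difference: 0.701 − 0.353 = +0.348.

+0.35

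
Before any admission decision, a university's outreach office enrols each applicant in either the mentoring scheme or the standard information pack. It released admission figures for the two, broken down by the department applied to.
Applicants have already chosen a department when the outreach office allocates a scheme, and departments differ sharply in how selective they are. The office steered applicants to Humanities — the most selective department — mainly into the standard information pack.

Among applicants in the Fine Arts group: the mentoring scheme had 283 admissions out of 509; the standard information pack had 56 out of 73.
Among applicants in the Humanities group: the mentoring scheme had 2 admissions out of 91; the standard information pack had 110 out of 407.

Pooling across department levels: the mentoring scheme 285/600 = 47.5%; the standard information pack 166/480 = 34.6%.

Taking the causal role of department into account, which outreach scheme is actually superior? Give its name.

the standard information pack

the standard information pack is higher inside every department stratum but the mentoring scheme is higher in aggregate. Whether to stratify depends on how department relates to the outreach scheme.
Department is set before the outreach scheme has any effect — it is not caused by the outreach scheme — and it independently drives the outcome. That makes it a confounder, so the causal comparison is within department levels.
Within each level — Fine Arts: 55.6% vs 76.7%; Humanities: 2.2% vs 27.0% — the standard information pack is higher every time.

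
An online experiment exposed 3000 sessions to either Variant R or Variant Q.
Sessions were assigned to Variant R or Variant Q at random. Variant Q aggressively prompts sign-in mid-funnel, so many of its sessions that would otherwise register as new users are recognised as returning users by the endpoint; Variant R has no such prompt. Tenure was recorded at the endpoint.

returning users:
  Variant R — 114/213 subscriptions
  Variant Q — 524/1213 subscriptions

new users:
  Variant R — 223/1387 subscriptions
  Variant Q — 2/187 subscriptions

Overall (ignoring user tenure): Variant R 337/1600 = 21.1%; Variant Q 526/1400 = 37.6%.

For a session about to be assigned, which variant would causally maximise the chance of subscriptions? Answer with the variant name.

Because the variant influences user tenure, user tenure is a post-treatment mediator, not a confounder. Stratifying on it would bias the estimate; the causal effect is the crude pooled difference.
Pooled: Variant R 21.1% vs Variant Q 37.6%; Variant Q is higher overall.

Variant Q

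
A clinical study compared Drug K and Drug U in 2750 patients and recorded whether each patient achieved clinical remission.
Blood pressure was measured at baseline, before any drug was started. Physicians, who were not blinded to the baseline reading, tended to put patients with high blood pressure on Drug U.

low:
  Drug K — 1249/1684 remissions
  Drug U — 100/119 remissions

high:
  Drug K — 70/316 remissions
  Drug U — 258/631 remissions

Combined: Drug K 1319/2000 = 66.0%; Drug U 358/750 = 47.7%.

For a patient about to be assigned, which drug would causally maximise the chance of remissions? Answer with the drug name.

Blood pressure satisfies the back-door criterion: it is not a descendant of the drug, and it blocks the spurious path from drug to outcome. Adjusting for it (i.e., using the within-blood pressure rates) gives the causal effect.
Within each level — low: 74.2% vs 84.0%; high: 22.2% vs 40.9% — Drug U is higher every time.

Drug U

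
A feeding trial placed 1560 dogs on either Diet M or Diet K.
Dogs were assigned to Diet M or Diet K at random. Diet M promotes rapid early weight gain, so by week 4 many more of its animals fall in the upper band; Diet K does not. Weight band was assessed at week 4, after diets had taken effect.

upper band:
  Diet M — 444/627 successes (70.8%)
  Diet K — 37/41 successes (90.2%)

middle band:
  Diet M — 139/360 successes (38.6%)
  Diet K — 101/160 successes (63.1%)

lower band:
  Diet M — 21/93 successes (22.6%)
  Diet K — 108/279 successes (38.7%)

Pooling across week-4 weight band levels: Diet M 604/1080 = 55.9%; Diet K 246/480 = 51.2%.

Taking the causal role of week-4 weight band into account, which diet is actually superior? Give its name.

Diet K is higher inside every week-4 weight band stratum but Diet M is higher in aggregate. Whether to stratify depends on how week-4 weight band relates to the diet.
Week-4 weight band is recorded after the diet and is itself shifted by it — it sits on the causal path from diet to outcome. Conditioning on a mediator would strip out part of the effect we want; the pooled comparison gives the total causal effect.
Pooled: Diet M 55.9% vs Diet K 51.2%; Diet M is higher overall.

Diet M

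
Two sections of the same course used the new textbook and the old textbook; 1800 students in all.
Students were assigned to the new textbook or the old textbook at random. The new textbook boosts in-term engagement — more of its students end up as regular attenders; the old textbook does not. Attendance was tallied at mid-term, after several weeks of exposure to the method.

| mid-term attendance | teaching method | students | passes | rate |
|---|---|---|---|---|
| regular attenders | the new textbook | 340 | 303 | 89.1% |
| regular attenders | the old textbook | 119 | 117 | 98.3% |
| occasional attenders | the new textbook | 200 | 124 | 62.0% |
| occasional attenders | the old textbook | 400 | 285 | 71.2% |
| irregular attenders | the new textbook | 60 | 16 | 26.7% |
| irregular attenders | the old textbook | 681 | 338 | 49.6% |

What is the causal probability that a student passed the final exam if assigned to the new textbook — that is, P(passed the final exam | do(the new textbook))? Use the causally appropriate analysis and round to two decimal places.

0.74

Mid-term attendance here is a post-treatment variable shaped by the teaching method; conditioning on it would introduce bias rather than remove it. The overall comparison is the causal one.
So P(outcome | do(the new textbook)) is just the pooled rate for the new textbook: 443/600 = 0.738.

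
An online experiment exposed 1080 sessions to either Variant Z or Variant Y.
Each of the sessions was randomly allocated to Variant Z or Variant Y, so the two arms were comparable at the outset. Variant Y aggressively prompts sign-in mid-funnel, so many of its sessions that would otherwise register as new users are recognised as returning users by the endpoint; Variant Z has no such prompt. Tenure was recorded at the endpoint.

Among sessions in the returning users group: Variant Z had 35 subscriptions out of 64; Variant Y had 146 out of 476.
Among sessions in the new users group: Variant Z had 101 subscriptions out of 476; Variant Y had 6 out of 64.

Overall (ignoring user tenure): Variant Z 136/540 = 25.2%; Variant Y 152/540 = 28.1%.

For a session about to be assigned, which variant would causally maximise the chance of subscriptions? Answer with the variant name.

Variant Y

Variant Z is higher inside every user tenure stratum but Variant Y is higher in aggregate. Whether to stratify depends on how user tenure relates to the variant.
The distribution of user tenure is itself part of what the variant does — it is an intermediate outcome. Holding it fixed would remove that part of the effect; the total effect is the pooled difference.
Pooled: Variant Z 25.2% vs Variant Y 28.1%; Variant Y is higher overall.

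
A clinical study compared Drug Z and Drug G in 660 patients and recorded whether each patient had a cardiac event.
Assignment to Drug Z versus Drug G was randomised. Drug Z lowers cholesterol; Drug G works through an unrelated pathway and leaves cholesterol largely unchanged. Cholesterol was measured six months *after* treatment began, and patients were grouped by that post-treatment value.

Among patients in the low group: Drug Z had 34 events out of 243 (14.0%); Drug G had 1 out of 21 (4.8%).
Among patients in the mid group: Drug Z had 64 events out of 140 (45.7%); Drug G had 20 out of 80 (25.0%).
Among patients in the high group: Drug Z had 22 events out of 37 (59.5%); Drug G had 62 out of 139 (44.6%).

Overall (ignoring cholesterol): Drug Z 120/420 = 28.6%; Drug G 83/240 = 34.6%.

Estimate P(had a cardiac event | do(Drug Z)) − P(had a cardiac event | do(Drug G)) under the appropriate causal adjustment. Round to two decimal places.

-0.06

Within every cholesterol level Drug G has the lower rate, yet pooled Drug Z does — Simpson's reversal.
Stratifying would compare drugs among patients the drugs themselves sorted into cholesterol groups — a form of selection on an intermediate. The unconditioned pooled rates give the total causal effect.
The causal difference is the pooled difference: 0.286 − 0.346 = -0.060.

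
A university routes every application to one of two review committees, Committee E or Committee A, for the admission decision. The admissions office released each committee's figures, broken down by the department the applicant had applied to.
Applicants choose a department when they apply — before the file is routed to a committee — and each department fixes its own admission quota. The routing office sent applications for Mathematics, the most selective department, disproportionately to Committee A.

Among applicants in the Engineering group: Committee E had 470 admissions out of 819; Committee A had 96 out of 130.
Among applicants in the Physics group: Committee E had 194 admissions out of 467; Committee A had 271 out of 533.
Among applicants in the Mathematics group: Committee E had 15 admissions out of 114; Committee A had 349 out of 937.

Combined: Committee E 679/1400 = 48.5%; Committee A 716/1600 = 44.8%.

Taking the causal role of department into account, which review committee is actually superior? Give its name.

Department differs across review committees for reasons unrelated to any effect of the review committee itself, and it separately predicts the outcome — a classic confounder. We must compare within department levels.
Within each level — Engineering: 57.4% vs 73.8%; Physics: 41.5% vs 50.8%; Mathematics: 13.2% vs 37.2% — Committee A is higher every time.

Committee A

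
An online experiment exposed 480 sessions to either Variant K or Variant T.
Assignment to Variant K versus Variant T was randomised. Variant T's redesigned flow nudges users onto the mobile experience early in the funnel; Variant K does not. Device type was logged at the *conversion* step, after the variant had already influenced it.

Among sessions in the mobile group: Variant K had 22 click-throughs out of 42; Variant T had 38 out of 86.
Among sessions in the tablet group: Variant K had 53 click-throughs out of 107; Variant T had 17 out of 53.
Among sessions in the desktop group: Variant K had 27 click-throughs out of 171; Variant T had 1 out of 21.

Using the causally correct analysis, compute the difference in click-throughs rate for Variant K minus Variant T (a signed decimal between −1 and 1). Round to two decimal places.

-0.03

Device type is recorded after the variant and is itself shifted by it — it sits on the causal path from variant to outcome. Conditioning on a mediator would strip out part of the effect we want; the pooled comparison gives the total causal effect.
The causal difference is the pooled difference: 0.319 − 0.350 = -0.031.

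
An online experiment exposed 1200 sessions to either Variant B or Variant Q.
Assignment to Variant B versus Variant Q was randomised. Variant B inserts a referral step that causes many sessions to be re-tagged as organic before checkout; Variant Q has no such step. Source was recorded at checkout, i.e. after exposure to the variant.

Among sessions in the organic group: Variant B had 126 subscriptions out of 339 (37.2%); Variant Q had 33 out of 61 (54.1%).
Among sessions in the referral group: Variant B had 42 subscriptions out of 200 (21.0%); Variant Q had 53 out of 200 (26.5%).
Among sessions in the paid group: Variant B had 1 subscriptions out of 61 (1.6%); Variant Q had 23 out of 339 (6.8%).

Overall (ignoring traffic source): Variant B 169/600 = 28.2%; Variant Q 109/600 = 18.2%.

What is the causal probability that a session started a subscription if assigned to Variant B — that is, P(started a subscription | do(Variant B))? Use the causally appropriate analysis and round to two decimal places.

0.28

Traffic source lies on the pathway variant → traffic source → outcome, so adjusting for it blocks the indirect effect. For the total causal effect of variant, use the unadjusted pooled rates.
So P(outcome | do(Variant B)) is just the pooled rate for Variant B: 169/600 = 0.282.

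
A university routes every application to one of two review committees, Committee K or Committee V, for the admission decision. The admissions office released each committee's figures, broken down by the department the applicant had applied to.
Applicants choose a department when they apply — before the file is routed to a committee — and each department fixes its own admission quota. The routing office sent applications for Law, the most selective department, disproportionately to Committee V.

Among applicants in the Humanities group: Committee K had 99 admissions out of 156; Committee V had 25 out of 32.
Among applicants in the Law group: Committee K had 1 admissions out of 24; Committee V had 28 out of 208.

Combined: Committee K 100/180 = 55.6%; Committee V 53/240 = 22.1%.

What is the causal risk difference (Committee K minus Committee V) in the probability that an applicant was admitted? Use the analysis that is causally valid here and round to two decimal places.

Since department is a pre-existing factor (not a product of the review committee) and it affects the outcome on its own, it is a confounder. The stratified rates, not the pooled rate, identify the causal effect.
Adjusting over the population distribution of department: 0.448·(0.635−0.781) + 0.552·(0.042−0.135) = -0.117.

-0.12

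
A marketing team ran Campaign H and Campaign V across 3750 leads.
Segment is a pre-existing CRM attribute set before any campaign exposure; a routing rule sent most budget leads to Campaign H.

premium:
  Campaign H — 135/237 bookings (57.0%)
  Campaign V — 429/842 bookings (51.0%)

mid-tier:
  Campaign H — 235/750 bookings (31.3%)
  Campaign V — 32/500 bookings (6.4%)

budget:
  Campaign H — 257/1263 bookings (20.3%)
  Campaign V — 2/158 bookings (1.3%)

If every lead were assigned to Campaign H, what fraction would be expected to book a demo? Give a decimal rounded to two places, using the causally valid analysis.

0.35

The stratified and pooled comparisons disagree (Campaign H wins within each customer segment; Campaign V wins overall), so the answer turns on the causal role of customer segment.
Customer segment is set before the campaign has any effect — it is not caused by the campaign — and it independently drives the outcome. That makes it a confounder, so the causal comparison is within customer segment levels.
Standardising Campaign H to the population customer segment mix: 0.288·135/237 + 0.333·235/750 + 0.379·257/1263 = 0.345.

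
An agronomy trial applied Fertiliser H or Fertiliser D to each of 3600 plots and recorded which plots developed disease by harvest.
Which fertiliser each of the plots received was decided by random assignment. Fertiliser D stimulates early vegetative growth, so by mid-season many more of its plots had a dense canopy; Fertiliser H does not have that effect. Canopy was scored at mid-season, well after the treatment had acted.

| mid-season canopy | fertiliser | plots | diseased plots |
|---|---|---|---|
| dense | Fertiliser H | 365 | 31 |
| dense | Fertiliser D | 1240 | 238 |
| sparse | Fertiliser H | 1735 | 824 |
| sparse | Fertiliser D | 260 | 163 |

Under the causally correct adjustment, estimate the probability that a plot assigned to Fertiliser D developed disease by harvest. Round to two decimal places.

The stratified and pooled comparisons disagree (Fertiliser H wins within each mid-season canopy; Fertiliser D wins overall), so the answer turns on the causal role of mid-season canopy.
Mid-season canopy is downstream of the fertiliser. One should not condition on a consequence of treatment, so the overall rates are the right comparison.
So P(outcome | do(Fertiliser D)) is just the pooled rate for Fertiliser D: 401/1500 = 0.267.

0.27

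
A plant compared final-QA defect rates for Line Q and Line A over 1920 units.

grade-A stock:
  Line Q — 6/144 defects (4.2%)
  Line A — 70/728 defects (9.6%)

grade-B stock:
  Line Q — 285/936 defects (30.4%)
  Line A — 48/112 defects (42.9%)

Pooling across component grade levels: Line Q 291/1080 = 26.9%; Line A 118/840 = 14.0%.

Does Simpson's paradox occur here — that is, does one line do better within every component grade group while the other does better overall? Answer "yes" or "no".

yes

Within each component grade level (grade-A stock 4.2% vs 9.6%; grade-B stock 30.4% vs 42.9%), Line Q has the lower rate every time. Pooled: 26.9% vs 14.0% — Line A has the lower rate overall. The two comparisons disagree.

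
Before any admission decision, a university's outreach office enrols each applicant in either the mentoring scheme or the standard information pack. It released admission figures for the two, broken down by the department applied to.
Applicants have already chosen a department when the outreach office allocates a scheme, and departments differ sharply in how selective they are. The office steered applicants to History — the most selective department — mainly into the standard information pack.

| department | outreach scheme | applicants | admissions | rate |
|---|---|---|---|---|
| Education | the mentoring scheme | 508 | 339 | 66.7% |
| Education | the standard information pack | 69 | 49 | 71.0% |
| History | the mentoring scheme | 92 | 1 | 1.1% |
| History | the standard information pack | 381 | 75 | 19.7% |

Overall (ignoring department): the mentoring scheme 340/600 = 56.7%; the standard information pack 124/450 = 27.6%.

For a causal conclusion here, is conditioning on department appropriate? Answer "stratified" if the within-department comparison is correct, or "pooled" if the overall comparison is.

stratified

The stratified and pooled comparisons disagree (the standard information pack wins within each department; the mentoring scheme wins overall), so the answer turns on the causal role of department.
Department satisfies the back-door criterion: it is not a descendant of the outreach scheme, and it blocks the spurious path from outreach scheme to outcome. Adjusting for it (i.e., using the within-department rates) gives the causal effect.
Within each level — Education: 66.7% vs 71.0%; History: 1.1% vs 19.7% — the standard information pack is higher every time.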